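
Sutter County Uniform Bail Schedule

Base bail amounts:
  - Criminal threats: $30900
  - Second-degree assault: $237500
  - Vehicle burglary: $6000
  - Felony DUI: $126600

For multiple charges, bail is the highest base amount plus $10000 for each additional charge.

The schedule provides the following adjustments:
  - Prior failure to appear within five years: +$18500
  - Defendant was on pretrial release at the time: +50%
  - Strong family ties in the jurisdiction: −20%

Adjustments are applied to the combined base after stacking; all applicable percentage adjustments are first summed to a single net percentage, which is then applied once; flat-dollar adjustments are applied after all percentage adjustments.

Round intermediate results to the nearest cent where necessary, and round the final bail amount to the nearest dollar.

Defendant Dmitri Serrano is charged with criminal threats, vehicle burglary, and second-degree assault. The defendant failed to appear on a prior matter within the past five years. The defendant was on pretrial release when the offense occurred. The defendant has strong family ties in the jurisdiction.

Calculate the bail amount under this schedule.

$353250

Base amounts from the schedule: criminal threats $30900; vehicle burglary $6000; second-degree assault $237500.
Stacking rule: highest base plus $10000 per additional charge. Highest is second-degree assault at $237500; 2 additional charges → +$20000. Combined base = $257500.
Net percentage adjustment: +50% −20% = +30%. $257500 × 1.3 = $334750.
Prior failure to appear within five years (+$18500 flat): $334750 + $18500 = $353250.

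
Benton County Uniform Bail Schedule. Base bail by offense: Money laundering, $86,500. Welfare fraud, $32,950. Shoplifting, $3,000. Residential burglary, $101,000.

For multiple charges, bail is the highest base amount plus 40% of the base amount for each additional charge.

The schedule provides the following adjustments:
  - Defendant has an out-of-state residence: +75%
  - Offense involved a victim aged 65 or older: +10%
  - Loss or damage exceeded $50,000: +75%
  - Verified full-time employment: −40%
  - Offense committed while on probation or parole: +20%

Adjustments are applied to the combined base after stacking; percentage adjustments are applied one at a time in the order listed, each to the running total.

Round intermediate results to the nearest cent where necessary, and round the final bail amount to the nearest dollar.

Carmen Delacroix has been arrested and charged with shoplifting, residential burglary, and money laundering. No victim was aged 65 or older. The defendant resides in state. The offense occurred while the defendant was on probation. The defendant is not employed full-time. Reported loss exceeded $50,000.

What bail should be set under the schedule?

$287,280

Base amounts from the schedule: shoplifting $3,000; residential burglary $101,000; money laundering $86,500.
Stacking rule: highest base plus 40% of each additional charge. Highest is residential burglary at $101,000. Additional: $3,000 × 40% = $1,200; $86,500 × 40% = $34,600. Combined base = $101,000 + $35,800 = $136,800.
Loss or damage exceeded $50,000 (+75%): $136,800 × 1.75 = $239,400.
Offense committed while on probation or parole (+20%): $239,400 × 1.2 = $287,280.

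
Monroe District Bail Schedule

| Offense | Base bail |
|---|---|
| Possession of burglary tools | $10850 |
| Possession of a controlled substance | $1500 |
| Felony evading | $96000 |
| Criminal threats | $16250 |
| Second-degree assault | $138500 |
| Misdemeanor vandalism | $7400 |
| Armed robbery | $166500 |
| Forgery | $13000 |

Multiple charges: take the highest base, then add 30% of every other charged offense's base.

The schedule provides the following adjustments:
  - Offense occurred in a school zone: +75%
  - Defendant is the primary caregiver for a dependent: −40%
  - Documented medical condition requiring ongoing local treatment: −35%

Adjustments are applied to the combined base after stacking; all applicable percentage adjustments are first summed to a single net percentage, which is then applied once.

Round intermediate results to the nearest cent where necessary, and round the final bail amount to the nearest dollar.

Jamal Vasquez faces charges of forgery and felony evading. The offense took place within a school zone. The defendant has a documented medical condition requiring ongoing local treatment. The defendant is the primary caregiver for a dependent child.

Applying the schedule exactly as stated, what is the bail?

Base amounts from the schedule: forgery $13000; felony evading $96000.
Stacking rule: highest base plus 30% of each additional charge. Highest is felony evading at $96000. Additional: $13000 × 30% = $3900. Combined base = $96000 + $3900 = $99900.
Net percentage adjustment: +75% −40% −35% = +0%. $99900 × 1 = $99900.

$99900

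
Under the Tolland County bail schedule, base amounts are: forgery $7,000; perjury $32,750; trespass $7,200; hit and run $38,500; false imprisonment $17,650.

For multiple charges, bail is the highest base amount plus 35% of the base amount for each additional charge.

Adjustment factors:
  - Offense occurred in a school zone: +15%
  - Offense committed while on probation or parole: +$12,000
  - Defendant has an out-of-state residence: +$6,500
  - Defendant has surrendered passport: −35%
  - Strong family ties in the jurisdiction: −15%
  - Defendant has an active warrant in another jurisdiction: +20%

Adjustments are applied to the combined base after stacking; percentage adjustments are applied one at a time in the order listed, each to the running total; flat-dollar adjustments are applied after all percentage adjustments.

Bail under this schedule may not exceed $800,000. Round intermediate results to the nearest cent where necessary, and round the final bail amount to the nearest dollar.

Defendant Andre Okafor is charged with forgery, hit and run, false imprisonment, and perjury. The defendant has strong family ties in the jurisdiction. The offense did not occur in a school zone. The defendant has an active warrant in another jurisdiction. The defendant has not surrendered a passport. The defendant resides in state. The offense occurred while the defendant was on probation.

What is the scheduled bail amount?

Base amounts from the schedule: forgery $7,000; hit and run $38,500; false imprisonment $17,650; perjury $32,750.
Stacking rule: highest base plus 35% of each additional charge. Highest is hit and run at $38,500. Additional: $7,000 × 35% = $2,450; $17,650 × 35% = $6,177.50; $32,750 × 35% = $11,462.50. Combined base = $38,500 + $20,090 = $58,590.
Strong family ties in the jurisdiction (−15%): $58,590 × 0.85 = $49,801.50.
Defendant has an active warrant in another jurisdiction (+20%): $49,801.50 × 1.2 = $59,761.80.
Offense committed while on probation or parole (+$12,000 flat): $59,761.80 + $12,000 = $71,761.80.
$71,761.80 is within the $800,000 maximum.
Rounded to the nearest dollar: $71,762.

$71,762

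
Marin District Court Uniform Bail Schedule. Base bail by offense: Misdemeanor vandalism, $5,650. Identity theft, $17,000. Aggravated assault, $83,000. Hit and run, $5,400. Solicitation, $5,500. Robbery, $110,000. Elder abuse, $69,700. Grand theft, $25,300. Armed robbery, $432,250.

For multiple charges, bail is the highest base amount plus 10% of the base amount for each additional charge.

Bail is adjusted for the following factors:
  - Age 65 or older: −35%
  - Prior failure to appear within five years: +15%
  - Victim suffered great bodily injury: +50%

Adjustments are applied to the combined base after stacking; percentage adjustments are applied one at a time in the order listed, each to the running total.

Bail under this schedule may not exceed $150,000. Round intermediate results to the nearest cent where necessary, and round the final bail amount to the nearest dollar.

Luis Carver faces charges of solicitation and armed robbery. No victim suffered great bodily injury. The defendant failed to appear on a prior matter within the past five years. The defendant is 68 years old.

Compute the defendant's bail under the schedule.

$150,000

Base amounts from the schedule: solicitation $5,500; armed robbery $432,250.
Stacking rule: highest base plus 10% of each additional charge. Highest is armed robbery at $432,250. Additional: $5,500 × 10% = $550. Combined base = $432,250 + $550 = $432,800.
Age 65 or older (−35%): $432,800 × 0.65 = $281,320.
Prior failure to appear within five years (+15%): $281,320 × 1.15 = $323,518.
Result $323,518 exceeds the maximum of $150,000; bail is capped at $150,000.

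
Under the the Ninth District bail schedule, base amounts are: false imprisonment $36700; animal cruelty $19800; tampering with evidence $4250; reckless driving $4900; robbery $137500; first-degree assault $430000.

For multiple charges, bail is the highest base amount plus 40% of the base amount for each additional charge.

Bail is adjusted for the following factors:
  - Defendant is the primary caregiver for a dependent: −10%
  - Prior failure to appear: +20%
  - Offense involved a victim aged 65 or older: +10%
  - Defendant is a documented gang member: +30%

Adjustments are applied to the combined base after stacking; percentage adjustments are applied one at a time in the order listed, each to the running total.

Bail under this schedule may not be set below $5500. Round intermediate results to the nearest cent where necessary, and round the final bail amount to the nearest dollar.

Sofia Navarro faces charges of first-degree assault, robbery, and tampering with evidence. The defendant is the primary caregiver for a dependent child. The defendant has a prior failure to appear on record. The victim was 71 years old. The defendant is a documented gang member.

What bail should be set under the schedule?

Base amounts from the schedule: first-degree assault $430000; robbery $137500; tampering with evidence $4250.
Stacking rule: highest base plus 40% of each additional charge. Highest is first-degree assault at $430000. Additional: $137500 × 40% = $55000; $4250 × 40% = $1700. Combined base = $430000 + $56700 = $486700.
Defendant is the primary caregiver for a dependent (−10%): $486700 × 0.9 = $438030.
Prior failure to appear (+20%): $438030 × 1.2 = $525636.
Offense involved a victim aged 65 or older (+10%): $525636 × 1.1 = $578199.60.
Defendant is a documented gang member (+30%): $578199.60 × 1.3 = $751659.48.
$751659.48 is at or above the $5500 minimum.
Rounded to the nearest dollar: $751659.

$751659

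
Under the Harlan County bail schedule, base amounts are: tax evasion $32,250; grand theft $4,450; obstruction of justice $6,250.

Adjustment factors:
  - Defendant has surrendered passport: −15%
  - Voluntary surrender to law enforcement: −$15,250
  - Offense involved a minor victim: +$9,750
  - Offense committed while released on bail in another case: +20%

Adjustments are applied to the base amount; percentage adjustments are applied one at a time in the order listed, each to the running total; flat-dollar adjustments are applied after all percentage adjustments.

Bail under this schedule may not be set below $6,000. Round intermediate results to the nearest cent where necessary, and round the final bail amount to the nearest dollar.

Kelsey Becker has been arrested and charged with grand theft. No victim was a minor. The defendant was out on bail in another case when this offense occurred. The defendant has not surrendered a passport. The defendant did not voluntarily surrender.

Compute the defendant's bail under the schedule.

Base amounts from the schedule: grand theft $4,450.
Single charge. Combined base = $4,450.
Offense committed while released on bail in another case (+20%): $4,450 × 1.2 = $5,340.
Result $5,340 is below the minimum of $6,000; bail is set at the minimum $6,000.

$6,000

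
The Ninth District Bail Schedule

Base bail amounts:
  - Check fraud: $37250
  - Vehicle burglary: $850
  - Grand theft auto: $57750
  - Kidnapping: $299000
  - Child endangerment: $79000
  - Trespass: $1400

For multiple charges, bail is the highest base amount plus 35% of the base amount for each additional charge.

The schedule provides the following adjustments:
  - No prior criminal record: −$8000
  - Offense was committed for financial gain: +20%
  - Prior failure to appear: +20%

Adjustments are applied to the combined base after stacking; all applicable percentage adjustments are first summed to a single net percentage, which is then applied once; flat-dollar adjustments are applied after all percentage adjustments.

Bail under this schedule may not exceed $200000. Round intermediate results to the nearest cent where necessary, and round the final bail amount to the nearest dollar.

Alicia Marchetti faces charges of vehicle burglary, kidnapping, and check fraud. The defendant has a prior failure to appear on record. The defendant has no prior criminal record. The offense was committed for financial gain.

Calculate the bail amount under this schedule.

Base amounts from the schedule: vehicle burglary $850; kidnapping $299000; check fraud $37250.
Stacking rule: highest base plus 35% of each additional charge. Highest is kidnapping at $299000. Additional: $850 × 35% = $297.50; $37250 × 35% = $13037.50. Combined base = $299000 + $13335 = $312335.
Net percentage adjustment: +20% +20% = +40%. $312335 × 1.4 = $437269.
No prior criminal record (−$8000 flat): $437269 − $8000 = $429269.
Result $429269 exceeds the maximum of $200000; bail is capped at $200000.

$200000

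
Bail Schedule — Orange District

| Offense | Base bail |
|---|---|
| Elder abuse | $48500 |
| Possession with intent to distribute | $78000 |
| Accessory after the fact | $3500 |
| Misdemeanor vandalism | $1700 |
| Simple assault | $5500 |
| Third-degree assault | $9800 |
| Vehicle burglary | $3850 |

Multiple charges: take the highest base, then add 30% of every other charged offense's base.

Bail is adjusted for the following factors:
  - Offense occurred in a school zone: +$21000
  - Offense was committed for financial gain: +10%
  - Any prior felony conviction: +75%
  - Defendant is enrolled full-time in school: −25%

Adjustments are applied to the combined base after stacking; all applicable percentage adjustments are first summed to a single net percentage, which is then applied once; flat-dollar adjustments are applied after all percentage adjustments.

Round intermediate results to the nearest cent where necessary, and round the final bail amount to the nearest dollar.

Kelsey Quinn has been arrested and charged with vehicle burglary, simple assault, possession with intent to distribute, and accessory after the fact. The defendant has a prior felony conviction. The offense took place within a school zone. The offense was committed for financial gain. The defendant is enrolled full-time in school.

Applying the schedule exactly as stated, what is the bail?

$151968

Base amounts from the schedule: vehicle burglary $3850; simple assault $5500; possession with intent to distribute $78000; accessory after the fact $3500.
Stacking rule: highest base plus 30% of each additional charge. Highest is possession with intent to distribute at $78000. Additional: $3850 × 30% = $1155; $5500 × 30% = $1650; $3500 × 30% = $1050. Combined base = $78000 + $3855 = $81855.
Net percentage adjustment: +10% +75% −25% = +60%. $81855 × 1.6 = $130968.
Offense occurred in a school zone (+$21000 flat): $130968 + $21000 = $151968.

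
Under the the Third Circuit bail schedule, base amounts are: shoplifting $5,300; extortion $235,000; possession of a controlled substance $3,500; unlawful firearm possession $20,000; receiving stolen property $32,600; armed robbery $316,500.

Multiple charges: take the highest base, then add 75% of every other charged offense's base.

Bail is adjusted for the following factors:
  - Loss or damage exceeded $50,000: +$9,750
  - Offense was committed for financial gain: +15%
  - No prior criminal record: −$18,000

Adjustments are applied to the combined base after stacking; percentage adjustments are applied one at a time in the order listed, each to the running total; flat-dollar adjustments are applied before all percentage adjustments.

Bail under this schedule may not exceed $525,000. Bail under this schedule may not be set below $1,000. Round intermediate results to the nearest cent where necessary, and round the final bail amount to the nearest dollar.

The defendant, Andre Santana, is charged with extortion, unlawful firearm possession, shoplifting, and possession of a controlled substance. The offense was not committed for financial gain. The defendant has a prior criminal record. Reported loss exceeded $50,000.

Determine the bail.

$266,350

Base amounts from the schedule: extortion $235,000; unlawful firearm possession $20,000; shoplifting $5,300; possession of a controlled substance $3,500.
Stacking rule: highest base plus 75% of each additional charge. Highest is extortion at $235,000. Additional: $20,000 × 75% = $15,000; $5,300 × 75% = $3,975; $3,500 × 75% = $2,625. Combined base = $235,000 + $21,600 = $256,600.
Loss or damage exceeded $50,000 (+$9,750 flat): $256,600 + $9,750 = $266,350.
$266,350 is within the $525,000 maximum.
$266,350 is at or above the $1,000 minimum.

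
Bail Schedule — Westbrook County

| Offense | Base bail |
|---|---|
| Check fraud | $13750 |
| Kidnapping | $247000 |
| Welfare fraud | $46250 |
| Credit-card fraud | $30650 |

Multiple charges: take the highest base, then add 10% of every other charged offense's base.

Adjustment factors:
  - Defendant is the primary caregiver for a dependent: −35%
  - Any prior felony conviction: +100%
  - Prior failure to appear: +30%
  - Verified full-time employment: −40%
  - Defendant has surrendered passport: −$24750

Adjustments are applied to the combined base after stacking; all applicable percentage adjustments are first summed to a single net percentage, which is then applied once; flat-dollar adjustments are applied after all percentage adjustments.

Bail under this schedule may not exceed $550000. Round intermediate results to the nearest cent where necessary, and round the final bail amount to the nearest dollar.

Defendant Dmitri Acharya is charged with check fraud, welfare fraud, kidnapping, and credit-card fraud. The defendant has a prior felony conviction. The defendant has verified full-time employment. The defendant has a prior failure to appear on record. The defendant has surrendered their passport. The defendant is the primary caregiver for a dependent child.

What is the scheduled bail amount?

Base amounts from the schedule: check fraud $13750; welfare fraud $46250; kidnapping $247000; credit-card fraud $30650.
Stacking rule: highest base plus 10% of each additional charge. Highest is kidnapping at $247000. Additional: $13750 × 10% = $1375; $46250 × 10% = $4625; $30650 × 10% = $3065. Combined base = $247000 + $9065 = $256065.
Net percentage adjustment: −35% +100% +30% −40% = +55%. $256065 × 1.55 = $396900.75.
Defendant has surrendered passport (−$24750 flat): $396900.75 − $24750 = $372150.75.
$372150.75 is within the $550000 maximum.
Rounded to the nearest dollar: $372151.

$372151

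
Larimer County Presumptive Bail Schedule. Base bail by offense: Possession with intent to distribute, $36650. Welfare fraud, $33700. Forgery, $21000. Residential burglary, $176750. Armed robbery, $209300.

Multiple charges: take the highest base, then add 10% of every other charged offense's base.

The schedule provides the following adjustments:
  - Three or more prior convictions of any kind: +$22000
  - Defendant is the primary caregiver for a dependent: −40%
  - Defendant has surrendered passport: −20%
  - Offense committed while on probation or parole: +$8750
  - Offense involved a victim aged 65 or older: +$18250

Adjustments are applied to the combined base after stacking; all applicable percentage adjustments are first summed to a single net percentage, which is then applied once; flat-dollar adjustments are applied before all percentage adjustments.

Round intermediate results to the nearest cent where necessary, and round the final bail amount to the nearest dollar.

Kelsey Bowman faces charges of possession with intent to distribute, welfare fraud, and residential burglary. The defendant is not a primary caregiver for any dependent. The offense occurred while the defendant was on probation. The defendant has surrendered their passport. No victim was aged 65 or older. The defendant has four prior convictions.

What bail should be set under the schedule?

$171628

Base amounts from the schedule: possession with intent to distribute $36650; welfare fraud $33700; residential burglary $176750.
Stacking rule: highest base plus 10% of each additional charge. Highest is residential burglary at $176750. Additional: $36650 × 10% = $3665; $33700 × 10% = $3370. Combined base = $176750 + $7035 = $183785.
Three or more prior convictions of any kind (+$22000 flat): $183785 + $22000 = $205785.
Offense committed while on probation or parole (+$8750 flat): $205785 + $8750 = $214535.
Defendant has surrendered passport (−20%): $214535 × 0.8 = $171628.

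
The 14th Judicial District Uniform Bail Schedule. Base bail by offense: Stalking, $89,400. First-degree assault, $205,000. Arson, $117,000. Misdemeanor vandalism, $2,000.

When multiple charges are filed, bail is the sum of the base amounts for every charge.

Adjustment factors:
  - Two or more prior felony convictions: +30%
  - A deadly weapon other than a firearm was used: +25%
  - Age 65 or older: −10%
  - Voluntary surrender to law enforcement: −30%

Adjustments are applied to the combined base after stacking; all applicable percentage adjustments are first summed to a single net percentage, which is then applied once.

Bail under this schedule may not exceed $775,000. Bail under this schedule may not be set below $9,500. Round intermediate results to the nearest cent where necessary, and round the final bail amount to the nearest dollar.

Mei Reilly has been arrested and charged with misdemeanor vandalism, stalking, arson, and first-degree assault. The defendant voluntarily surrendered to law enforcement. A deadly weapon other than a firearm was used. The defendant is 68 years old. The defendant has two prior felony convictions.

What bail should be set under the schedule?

Base amounts from the schedule: misdemeanor vandalism $2,000; stalking $89,400; arson $117,000; first-degree assault $205,000.
Stacking rule: sum of all bases. $2,000 + $89,400 + $117,000 + $205,000 = $413,400.
Net percentage adjustment: +30% +25% −10% −30% = +15%. $413,400 × 1.15 = $475,410.
$475,410 is within the $775,000 maximum.
$475,410 is at or above the $9,500 minimum.

$475,410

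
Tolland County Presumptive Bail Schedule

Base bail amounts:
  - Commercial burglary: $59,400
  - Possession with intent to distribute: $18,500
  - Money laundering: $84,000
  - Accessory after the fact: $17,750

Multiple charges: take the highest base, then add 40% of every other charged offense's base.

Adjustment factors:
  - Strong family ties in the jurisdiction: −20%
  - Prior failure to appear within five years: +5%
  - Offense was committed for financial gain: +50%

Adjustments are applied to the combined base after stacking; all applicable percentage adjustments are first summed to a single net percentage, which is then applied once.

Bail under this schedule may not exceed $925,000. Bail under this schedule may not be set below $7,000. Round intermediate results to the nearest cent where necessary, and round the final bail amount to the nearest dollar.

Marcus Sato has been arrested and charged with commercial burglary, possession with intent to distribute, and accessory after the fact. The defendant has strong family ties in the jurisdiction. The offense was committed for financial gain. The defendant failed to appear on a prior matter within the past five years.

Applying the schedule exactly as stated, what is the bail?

Base amounts from the schedule: commercial burglary $59,400; possession with intent to distribute $18,500; accessory after the fact $17,750.
Stacking rule: highest base plus 40% of each additional charge. Highest is commercial burglary at $59,400. Additional: $18,500 × 40% = $7,400; $17,750 × 40% = $7,100. Combined base = $59,400 + $14,500 = $73,900.
Net percentage adjustment: −20% +5% +50% = +35%. $73,900 × 1.35 = $99,765.
$99,765 is within the $925,000 maximum.
$99,765 is at or above the $7,000 minimum.

$99,765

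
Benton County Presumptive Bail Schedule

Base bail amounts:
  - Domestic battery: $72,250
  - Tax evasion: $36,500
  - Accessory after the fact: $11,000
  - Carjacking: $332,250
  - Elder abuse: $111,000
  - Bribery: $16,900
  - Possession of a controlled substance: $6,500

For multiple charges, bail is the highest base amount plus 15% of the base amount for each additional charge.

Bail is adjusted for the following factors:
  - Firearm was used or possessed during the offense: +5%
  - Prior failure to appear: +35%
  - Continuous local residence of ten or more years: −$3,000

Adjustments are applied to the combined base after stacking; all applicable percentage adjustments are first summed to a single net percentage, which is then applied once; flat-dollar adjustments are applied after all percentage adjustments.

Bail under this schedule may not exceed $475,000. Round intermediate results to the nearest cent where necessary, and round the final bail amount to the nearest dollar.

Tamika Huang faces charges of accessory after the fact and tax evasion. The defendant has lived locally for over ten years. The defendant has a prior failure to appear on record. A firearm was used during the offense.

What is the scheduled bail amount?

Base amounts from the schedule: accessory after the fact $11,000; tax evasion $36,500.
Stacking rule: highest base plus 15% of each additional charge. Highest is tax evasion at $36,500. Additional: $11,000 × 15% = $1,650. Combined base = $36,500 + $1,650 = $38,150.
Net percentage adjustment: +5% +35% = +40%. $38,150 × 1.4 = $53,410.
Continuous local residence of ten or more years (−$3,000 flat): $53,410 − $3,000 = $50,410.
$50,410 is within the $475,000 maximum.

$50,410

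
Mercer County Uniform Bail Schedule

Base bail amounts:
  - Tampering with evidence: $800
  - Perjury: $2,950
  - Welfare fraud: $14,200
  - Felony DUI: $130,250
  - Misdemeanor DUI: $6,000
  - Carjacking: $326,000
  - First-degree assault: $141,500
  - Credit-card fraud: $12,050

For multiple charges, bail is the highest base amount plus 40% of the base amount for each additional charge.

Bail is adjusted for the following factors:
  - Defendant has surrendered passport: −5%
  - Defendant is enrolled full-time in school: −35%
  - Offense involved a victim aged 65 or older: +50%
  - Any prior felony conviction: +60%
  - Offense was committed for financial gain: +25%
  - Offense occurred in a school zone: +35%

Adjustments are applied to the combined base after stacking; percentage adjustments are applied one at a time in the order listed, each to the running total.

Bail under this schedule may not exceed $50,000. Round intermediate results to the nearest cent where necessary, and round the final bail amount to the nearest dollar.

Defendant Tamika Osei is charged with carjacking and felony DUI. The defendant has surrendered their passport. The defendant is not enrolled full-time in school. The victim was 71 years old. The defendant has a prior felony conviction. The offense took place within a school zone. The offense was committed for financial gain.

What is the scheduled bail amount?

Base amounts from the schedule: carjacking $326,000; felony DUI $130,250.
Stacking rule: highest base plus 40% of each additional charge. Highest is carjacking at $326,000. Additional: $130,250 × 40% = $52,100. Combined base = $326,000 + $52,100 = $378,100.
Defendant has surrendered passport (−5%): $378,100 × 0.95 = $359,195.
Offense involved a victim aged 65 or older (+50%): $359,195 × 1.5 = $538,792.50.
Any prior felony conviction (+60%): $538,792.50 × 1.6 = $862,068.
Offense was committed for financial gain (+25%): $862,068 × 1.25 = $1,077,585.
Offense occurred in a school zone (+35%): $1,077,585 × 1.35 = $1,454,739.75.
Result $1,454,739.75 exceeds the maximum of $50,000; bail is capped at $50,000.

$50,000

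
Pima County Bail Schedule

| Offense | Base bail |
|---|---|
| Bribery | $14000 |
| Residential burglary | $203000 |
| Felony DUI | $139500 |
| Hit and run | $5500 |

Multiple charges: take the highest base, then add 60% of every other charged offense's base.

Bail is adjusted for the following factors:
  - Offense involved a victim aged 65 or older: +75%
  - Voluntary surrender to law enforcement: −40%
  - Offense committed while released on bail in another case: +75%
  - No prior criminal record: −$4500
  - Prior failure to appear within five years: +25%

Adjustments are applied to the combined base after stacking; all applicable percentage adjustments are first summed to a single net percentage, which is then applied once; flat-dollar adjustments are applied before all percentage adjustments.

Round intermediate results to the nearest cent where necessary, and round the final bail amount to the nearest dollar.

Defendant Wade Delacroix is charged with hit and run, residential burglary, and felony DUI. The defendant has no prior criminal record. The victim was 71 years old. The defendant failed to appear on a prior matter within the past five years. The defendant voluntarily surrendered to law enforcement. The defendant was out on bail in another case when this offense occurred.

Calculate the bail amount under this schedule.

Base amounts from the schedule: hit and run $5500; residential burglary $203000; felony DUI $139500.
Stacking rule: highest base plus 60% of each additional charge. Highest is residential burglary at $203000. Additional: $5500 × 60% = $3300; $139500 × 60% = $83700. Combined base = $203000 + $87000 = $290000.
No prior criminal record (−$4500 flat): $290000 − $4500 = $285500.
Net percentage adjustment: +75% −40% +75% +25% = +135%. $285500 × 2.35 = $670925.

$670925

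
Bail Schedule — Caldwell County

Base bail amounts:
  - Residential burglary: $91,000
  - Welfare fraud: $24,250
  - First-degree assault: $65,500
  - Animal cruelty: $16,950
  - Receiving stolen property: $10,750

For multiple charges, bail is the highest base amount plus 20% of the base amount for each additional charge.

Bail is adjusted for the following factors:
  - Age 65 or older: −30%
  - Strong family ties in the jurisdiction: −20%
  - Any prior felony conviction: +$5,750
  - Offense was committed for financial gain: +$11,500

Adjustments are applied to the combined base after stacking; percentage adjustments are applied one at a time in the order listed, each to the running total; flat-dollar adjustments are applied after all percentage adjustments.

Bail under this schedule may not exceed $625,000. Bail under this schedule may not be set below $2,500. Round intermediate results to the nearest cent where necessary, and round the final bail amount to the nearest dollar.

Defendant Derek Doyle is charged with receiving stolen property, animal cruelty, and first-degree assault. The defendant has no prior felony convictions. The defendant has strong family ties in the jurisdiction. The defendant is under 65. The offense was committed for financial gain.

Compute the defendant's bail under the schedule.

Base amounts from the schedule: receiving stolen property $10,750; animal cruelty $16,950; first-degree assault $65,500.
Stacking rule: highest base plus 20% of each additional charge. Highest is first-degree assault at $65,500. Additional: $10,750 × 20% = $2,150; $16,950 × 20% = $3,390. Combined base = $65,500 + $5,540 = $71,040.
Strong family ties in the jurisdiction (−20%): $71,040 × 0.8 = $56,832.
Offense was committed for financial gain (+$11,500 flat): $56,832 + $11,500 = $68,332.
$68,332 is within the $625,000 maximum.
$68,332 is at or above the $2,500 minimum.

$68,332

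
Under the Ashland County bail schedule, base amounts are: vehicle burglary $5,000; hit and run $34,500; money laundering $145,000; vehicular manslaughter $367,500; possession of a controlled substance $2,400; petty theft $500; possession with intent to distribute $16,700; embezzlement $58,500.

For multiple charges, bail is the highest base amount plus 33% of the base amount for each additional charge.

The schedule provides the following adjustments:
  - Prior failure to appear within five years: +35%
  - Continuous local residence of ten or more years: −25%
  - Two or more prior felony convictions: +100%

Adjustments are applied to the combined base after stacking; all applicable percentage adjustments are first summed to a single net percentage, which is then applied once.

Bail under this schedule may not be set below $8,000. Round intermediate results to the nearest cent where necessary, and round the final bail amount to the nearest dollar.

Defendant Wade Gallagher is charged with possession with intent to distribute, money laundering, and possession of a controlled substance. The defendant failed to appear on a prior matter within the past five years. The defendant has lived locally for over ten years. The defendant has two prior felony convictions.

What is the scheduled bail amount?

Base amounts from the schedule: possession with intent to distribute $16,700; money laundering $145,000; possession of a controlled substance $2,400.
Stacking rule: highest base plus 33% of each additional charge. Highest is money laundering at $145,000. Additional: $16,700 × 33% = $5,511; $2,400 × 33% = $792. Combined base = $145,000 + $6,303 = $151,303.
Net percentage adjustment: +35% −25% +100% = +110%. $151,303 × 2.1 = $317,736.30.
$317,736.30 is at or above the $8,000 minimum.
Rounded to the nearest dollar: $317,736.

$317,736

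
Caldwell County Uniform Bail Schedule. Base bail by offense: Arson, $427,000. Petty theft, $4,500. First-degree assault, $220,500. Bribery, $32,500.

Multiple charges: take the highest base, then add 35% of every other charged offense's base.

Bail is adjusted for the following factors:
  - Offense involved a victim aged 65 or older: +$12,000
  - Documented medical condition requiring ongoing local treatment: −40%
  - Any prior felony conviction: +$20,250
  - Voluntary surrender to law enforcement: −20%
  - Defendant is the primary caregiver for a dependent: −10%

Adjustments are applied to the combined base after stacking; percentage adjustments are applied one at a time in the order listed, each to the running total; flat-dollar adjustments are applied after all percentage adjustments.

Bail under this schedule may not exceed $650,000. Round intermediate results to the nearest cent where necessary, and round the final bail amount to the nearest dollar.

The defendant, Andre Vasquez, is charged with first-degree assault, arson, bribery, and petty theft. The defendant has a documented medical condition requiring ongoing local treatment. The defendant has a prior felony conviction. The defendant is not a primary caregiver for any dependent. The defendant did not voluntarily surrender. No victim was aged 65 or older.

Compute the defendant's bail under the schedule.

Base amounts from the schedule: first-degree assault $220,500; arson $427,000; bribery $32,500; petty theft $4,500.
Stacking rule: highest base plus 35% of each additional charge. Highest is arson at $427,000. Additional: $220,500 × 35% = $77,175; $32,500 × 35% = $11,375; $4,500 × 35% = $1,575. Combined base = $427,000 + $90,125 = $517,125.
Documented medical condition requiring ongoing local treatment (−40%): $517,125 × 0.6 = $310,275.
Any prior felony conviction (+$20,250 flat): $310,275 + $20,250 = $330,525.
$330,525 is within the $650,000 maximum.

$330,525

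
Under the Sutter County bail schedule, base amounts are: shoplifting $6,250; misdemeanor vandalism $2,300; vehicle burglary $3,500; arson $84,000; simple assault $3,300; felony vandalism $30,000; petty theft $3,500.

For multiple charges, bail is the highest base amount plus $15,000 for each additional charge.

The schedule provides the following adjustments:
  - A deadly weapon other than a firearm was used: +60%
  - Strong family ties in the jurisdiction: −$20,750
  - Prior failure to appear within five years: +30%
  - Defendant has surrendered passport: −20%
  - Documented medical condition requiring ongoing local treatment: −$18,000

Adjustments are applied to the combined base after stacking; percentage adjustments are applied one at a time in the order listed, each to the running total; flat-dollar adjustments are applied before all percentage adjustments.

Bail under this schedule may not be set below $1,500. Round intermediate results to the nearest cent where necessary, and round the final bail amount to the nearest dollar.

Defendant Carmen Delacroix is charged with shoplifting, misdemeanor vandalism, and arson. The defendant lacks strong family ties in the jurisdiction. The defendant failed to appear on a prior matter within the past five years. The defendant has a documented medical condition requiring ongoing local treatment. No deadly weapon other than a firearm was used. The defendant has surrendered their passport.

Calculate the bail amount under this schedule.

$99,840

Base amounts from the schedule: shoplifting $6,250; misdemeanor vandalism $2,300; arson $84,000.
Stacking rule: highest base plus $15,000 per additional charge. Highest is arson at $84,000; 2 additional charges → +$30,000. Combined base = $114,000.
Documented medical condition requiring ongoing local treatment (−$18,000 flat): $114,000 − $18,000 = $96,000.
Prior failure to appear within five years (+30%): $96,000 × 1.3 = $124,800.
Defendant has surrendered passport (−20%): $124,800 × 0.8 = $99,840.
$99,840 is at or above the $1,500 minimum.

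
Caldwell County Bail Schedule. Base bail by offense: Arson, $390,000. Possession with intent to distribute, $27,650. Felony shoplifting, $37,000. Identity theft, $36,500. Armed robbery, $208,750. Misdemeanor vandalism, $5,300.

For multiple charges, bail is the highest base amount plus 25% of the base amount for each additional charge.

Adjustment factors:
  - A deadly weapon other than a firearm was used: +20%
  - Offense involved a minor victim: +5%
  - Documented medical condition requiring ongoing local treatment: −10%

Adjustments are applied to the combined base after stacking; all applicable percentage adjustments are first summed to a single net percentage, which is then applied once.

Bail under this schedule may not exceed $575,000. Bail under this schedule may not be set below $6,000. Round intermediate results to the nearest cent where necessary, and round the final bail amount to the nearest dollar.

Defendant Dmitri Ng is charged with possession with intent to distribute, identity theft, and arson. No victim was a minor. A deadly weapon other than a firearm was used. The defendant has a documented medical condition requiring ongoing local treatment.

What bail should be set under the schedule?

Base amounts from the schedule: possession with intent to distribute $27,650; identity theft $36,500; arson $390,000.
Stacking rule: highest base plus 25% of each additional charge. Highest is arson at $390,000. Additional: $27,650 × 25% = $6,912.50; $36,500 × 25% = $9,125. Combined base = $390,000 + $16,037.50 = $406,037.50.
Net percentage adjustment: +20% −10% = +10%. $406,037.50 × 1.1 = $446,641.25.
$446,641.25 is within the $575,000 maximum.
$446,641.25 is at or above the $6,000 minimum.
Rounded to the nearest dollar: $446,641.

$446,641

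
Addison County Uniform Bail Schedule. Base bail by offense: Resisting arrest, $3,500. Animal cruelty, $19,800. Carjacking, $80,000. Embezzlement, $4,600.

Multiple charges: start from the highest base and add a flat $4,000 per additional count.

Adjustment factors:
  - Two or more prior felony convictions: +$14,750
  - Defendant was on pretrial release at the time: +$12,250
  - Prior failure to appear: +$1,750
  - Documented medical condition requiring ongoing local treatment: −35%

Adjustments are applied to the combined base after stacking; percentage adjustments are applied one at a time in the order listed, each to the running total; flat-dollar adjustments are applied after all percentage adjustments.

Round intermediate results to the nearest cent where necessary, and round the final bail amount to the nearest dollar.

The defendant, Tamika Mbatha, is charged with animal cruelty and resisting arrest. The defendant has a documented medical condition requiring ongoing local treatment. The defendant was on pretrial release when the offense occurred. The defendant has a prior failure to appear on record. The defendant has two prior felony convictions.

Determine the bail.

$44,220

Base amounts from the schedule: animal cruelty $19,800; resisting arrest $3,500.
Stacking rule: highest base plus $4,000 per additional charge. Highest is animal cruelty at $19,800; 1 additional charge → +$4,000. Combined base = $23,800.
Documented medical condition requiring ongoing local treatment (−35%): $23,800 × 0.65 = $15,470.
Two or more prior felony convictions (+$14,750 flat): $15,470 + $14,750 = $30,220.
Defendant was on pretrial release at the time (+$12,250 flat): $30,220 + $12,250 = $42,470.
Prior failure to appear (+$1,750 flat): $42,470 + $1,750 = $44,220.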